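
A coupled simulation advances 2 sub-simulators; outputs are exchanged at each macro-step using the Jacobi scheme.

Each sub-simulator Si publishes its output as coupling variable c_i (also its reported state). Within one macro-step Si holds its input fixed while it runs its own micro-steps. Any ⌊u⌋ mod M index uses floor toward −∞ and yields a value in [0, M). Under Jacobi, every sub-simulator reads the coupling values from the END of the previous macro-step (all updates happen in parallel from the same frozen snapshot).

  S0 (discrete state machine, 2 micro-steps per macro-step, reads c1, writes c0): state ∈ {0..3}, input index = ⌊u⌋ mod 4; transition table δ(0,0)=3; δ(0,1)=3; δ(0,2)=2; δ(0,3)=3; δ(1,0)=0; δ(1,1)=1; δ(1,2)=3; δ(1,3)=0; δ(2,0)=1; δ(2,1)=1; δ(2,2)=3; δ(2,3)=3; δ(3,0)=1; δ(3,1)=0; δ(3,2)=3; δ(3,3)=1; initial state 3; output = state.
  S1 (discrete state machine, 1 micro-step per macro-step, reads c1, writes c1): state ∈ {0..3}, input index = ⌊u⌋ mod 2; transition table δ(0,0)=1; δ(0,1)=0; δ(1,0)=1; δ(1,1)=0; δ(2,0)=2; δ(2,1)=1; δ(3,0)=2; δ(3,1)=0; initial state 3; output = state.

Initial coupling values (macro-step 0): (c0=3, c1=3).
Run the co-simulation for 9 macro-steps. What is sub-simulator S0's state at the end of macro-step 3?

macro 1: S0 reads c1=3 → after 2×micro: 0; S1 reads c1=3 → after 1×micro: 0 ⇒ (c0=0, c1=0)
macro 2: S0 reads c1=0 → after 2×micro: 1; S1 reads c1=0 → after 1×micro: 1 ⇒ (c0=1, c1=1)
macro 3: S0 reads c1=1 → after 2×micro: 1; S1 reads c1=1 → after 1×micro: 0 ⇒ (c0=1, c1=0)
macro 4: S0 reads c1=0 → after 2×micro: 3; S1 reads c1=0 → after 1×micro: 1 ⇒ (c0=3, c1=1)
macro 5: S0 reads c1=1 → after 2×micro: 3; S1 reads c1=1 → after 1×micro: 0 ⇒ (c0=3, c1=0)
macro 6: S0 reads c1=0 → after 2×micro: 0; S1 reads c1=0 → after 1×micro: 1 ⇒ (c0=0, c1=1)
macro 7: S0 reads c1=1 → after 2×micro: 0; S1 reads c1=1 → after 1×micro: 0 ⇒ (c0=0, c1=0)
macro 8: S0 reads c1=0 → after 2×micro: 1; S1 reads c1=0 → after 1×micro: 1 ⇒ (c0=1, c1=1)
macro 9: S0 reads c1=1 → after 2×micro: 1; S1 reads c1=1 → after 1×micro: 0 ⇒ (c0=1, c1=0)

S0 state at macro-step 3 = 1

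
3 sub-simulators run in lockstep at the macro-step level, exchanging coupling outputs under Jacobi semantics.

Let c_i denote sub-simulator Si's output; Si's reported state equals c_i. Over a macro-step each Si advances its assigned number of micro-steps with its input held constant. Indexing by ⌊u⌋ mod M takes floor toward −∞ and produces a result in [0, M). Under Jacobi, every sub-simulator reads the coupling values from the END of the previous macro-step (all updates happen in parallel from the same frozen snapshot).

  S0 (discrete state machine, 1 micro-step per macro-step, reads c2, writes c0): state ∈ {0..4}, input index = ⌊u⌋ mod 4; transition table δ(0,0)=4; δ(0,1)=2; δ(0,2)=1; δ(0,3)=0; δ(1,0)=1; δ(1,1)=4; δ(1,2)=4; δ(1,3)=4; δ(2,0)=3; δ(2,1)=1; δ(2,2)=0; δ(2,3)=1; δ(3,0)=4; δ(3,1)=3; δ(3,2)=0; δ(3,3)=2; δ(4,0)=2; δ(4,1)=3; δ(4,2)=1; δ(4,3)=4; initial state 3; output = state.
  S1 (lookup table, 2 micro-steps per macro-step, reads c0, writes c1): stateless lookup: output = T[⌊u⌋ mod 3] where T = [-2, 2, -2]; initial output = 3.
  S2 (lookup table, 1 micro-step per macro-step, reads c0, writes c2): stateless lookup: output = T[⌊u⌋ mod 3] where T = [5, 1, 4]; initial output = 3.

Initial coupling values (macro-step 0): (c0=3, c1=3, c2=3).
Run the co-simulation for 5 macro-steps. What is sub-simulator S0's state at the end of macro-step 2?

macro 1: S0 reads c2=3 → after 1×micro: 2; S1 reads c0=3 → after 2×micro: -2; S2 reads c0=3 → after 1×micro: 5 ⇒ (c0=2, c1=-2, c2=5)
macro 2: S0 reads c2=5 → after 1×micro: 1; S1 reads c0=2 → after 2×micro: -2; S2 reads c0=2 → after 1×micro: 4 ⇒ (c0=1, c1=-2, c2=4)
macro 3: S0 reads c2=4 → after 1×micro: 1; S1 reads c0=1 → after 2×micro: 2; S2 reads c0=1 → after 1×micro: 1 ⇒ (c0=1, c1=2, c2=1)
macro 4: S0 reads c2=1 → after 1×micro: 4; S1 reads c0=1 → after 2×micro: 2; S2 reads c0=1 → after 1×micro: 1 ⇒ (c0=4, c1=2, c2=1)
macro 5: S0 reads c2=1 → after 1×micro: 3; S1 reads c0=4 → after 2×micro: 2; S2 reads c0=4 → after 1×micro: 1 ⇒ (c0=3, c1=2, c2=1)

S0 state at macro-step 2 = 1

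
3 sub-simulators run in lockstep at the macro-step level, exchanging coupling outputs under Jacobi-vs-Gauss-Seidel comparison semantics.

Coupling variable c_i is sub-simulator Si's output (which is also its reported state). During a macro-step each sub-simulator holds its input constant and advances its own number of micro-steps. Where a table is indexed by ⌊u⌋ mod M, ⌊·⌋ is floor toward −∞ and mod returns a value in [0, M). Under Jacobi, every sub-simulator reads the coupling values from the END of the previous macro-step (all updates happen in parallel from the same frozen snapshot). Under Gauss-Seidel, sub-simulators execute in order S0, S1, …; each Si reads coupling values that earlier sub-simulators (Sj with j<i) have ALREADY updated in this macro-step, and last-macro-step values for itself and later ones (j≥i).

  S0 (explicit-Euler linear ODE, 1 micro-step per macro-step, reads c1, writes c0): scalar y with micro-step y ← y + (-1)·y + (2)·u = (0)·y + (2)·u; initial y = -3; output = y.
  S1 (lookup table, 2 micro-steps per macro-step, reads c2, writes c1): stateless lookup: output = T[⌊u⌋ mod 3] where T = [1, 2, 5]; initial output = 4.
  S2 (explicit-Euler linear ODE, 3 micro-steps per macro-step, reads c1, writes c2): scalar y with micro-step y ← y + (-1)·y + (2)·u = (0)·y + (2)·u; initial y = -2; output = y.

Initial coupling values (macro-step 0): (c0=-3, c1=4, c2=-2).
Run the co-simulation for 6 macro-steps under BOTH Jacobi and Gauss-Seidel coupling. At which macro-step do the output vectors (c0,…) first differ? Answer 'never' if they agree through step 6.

[Jacobi] macro 1: S0 reads c1=4 → after 1×micro: 8; S1 reads c2=-2 → after 2×micro: 2; S2 reads c1=4 → after 3×micro: 8 ⇒ (c0=8, c1=2, c2=8)
[Jacobi] macro 2: S0 reads c1=2 → after 1×micro: 4; S1 reads c2=8 → after 2×micro: 5; S2 reads c1=2 → after 3×micro: 4 ⇒ (c0=4, c1=5, c2=4)
[Jacobi] macro 3: S0 reads c1=5 → after 1×micro: 10; S1 reads c2=4 → after 2×micro: 2; S2 reads c1=5 → after 3×micro: 10 ⇒ (c0=10, c1=2, c2=10)
[Jacobi] macro 4: S0 reads c1=2 → after 1×micro: 4; S1 reads c2=10 → after 2×micro: 2; S2 reads c1=2 → after 3×micro: 4 ⇒ (c0=4, c1=2, c2=4)
[Jacobi] macro 5: S0 reads c1=2 → after 1×micro: 4; S1 reads c2=4 → after 2×micro: 2; S2 reads c1=2 → after 3×micro: 4 ⇒ (c0=4, c1=2, c2=4)
[Jacobi] macro 6: S0 reads c1=2 → after 1×micro: 4; S1 reads c2=4 → after 2×micro: 2; S2 reads c1=2 → after 3×micro: 4 ⇒ (c0=4, c1=2, c2=4)
[Gauss-Seidel] macro 1: S0 reads c1=4 → after 1×micro: 8; S1 reads c2=-2 → after 2×micro: 2; S2 reads c1=2 → after 3×micro: 4 ⇒ (c0=8, c1=2, c2=4)
[Gauss-Seidel] macro 2: S0 reads c1=2 → after 1×micro: 4; S1 reads c2=4 → after 2×micro: 2; S2 reads c1=2 → after 3×micro: 4 ⇒ (c0=4, c1=2, c2=4)
[Gauss-Seidel] macro 3: S0 reads c1=2 → after 1×micro: 4; S1 reads c2=4 → after 2×micro: 2; S2 reads c1=2 → after 3×micro: 4 ⇒ (c0=4, c1=2, c2=4)
[Gauss-Seidel] macro 4: S0 reads c1=2 → after 1×micro: 4; S1 reads c2=4 → after 2×micro: 2; S2 reads c1=2 → after 3×micro: 4 ⇒ (c0=4, c1=2, c2=4)
[Gauss-Seidel] macro 5: S0 reads c1=2 → after 1×micro: 4; S1 reads c2=4 → after 2×micro: 2; S2 reads c1=2 → after 3×micro: 4 ⇒ (c0=4, c1=2, c2=4)
[Gauss-Seidel] macro 6: S0 reads c1=2 → after 1×micro: 4; S1 reads c2=4 → after 2×micro: 2; S2 reads c1=2 → after 3×micro: 4 ⇒ (c0=4, c1=2, c2=4)

first divergence at macro-step: 1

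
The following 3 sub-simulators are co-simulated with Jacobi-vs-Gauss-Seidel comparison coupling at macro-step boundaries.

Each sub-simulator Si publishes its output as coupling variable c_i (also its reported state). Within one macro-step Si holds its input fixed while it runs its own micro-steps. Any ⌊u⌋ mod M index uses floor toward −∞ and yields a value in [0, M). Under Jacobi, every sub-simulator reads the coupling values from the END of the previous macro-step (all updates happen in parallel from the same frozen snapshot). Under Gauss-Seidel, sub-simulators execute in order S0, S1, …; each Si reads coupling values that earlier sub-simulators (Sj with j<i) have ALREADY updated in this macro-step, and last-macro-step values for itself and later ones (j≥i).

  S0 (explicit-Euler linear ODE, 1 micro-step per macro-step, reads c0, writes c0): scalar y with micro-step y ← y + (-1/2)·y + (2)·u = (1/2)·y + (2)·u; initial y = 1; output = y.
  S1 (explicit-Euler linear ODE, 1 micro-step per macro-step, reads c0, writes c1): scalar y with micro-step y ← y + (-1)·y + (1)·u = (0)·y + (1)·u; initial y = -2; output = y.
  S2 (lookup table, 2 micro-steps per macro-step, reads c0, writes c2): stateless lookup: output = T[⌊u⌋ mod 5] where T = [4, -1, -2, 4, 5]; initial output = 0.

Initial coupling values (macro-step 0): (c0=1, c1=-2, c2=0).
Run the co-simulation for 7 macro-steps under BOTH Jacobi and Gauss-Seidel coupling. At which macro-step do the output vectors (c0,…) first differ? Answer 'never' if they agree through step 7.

[Jacobi] macro 1: S0 reads c0=1 → after 1×micro: 5/2; S1 reads c0=1 → after 1×micro: 1; S2 reads c0=1 → after 2×micro: -1 ⇒ (c0=5/2, c1=1, c2=-1)
[Jacobi] macro 2: S0 reads c0=5/2 → after 1×micro: 25/4; S1 reads c0=5/2 → after 1×micro: 5/2; S2 reads c0=5/2 → after 2×micro: -2 ⇒ (c0=25/4, c1=5/2, c2=-2)
[Jacobi] macro 3: S0 reads c0=25/4 → after 1×micro: 125/8; S1 reads c0=25/4 → after 1×micro: 25/4; S2 reads c0=25/4 → after 2×micro: -1 ⇒ (c0=125/8, c1=25/4, c2=-1)
[Jacobi] macro 4: S0 reads c0=125/8 → after 1×micro: 625/16; S1 reads c0=125/8 → after 1×micro: 125/8; S2 reads c0=125/8 → after 2×micro: 4 ⇒ (c0=625/16, c1=125/8, c2=4)
[Jacobi] macro 5: S0 reads c0=625/16 → after 1×micro: 3125/32; S1 reads c0=625/16 → after 1×micro: 625/16; S2 reads c0=625/16 → after 2×micro: 5 ⇒ (c0=3125/32, c1=625/16, c2=5)
[Jacobi] macro 6: S0 reads c0=3125/32 → after 1×micro: 15625/64; S1 reads c0=3125/32 → after 1×micro: 3125/32; S2 reads c0=3125/32 → after 2×micro: -2 ⇒ (c0=15625/64, c1=3125/32, c2=-2)
[Jacobi] macro 7: S0 reads c0=15625/64 → after 1×micro: 78125/128; S1 reads c0=15625/64 → after 1×micro: 15625/64; S2 reads c0=15625/64 → after 2×micro: 5 ⇒ (c0=78125/128, c1=15625/64, c2=5)
[Gauss-Seidel] macro 1: S0 reads c0=1 → after 1×micro: 5/2; S1 reads c0=5/2 → after 1×micro: 5/2; S2 reads c0=5/2 → after 2×micro: -2 ⇒ (c0=5/2, c1=5/2, c2=-2)
[Gauss-Seidel] macro 2: S0 reads c0=5/2 → after 1×micro: 25/4; S1 reads c0=25/4 → after 1×micro: 25/4; S2 reads c0=25/4 → after 2×micro: -1 ⇒ (c0=25/4, c1=25/4, c2=-1)
[Gauss-Seidel] macro 3: S0 reads c0=25/4 → after 1×micro: 125/8; S1 reads c0=125/8 → after 1×micro: 125/8; S2 reads c0=125/8 → after 2×micro: 4 ⇒ (c0=125/8, c1=125/8, c2=4)
[Gauss-Seidel] macro 4: S0 reads c0=125/8 → after 1×micro: 625/16; S1 reads c0=625/16 → after 1×micro: 625/16; S2 reads c0=625/16 → after 2×micro: 5 ⇒ (c0=625/16, c1=625/16, c2=5)
[Gauss-Seidel] macro 5: S0 reads c0=625/16 → after 1×micro: 3125/32; S1 reads c0=3125/32 → after 1×micro: 3125/32; S2 reads c0=3125/32 → after 2×micro: -2 ⇒ (c0=3125/32, c1=3125/32, c2=-2)
[Gauss-Seidel] macro 6: S0 reads c0=3125/32 → after 1×micro: 15625/64; S1 reads c0=15625/64 → after 1×micro: 15625/64; S2 reads c0=15625/64 → after 2×micro: 5 ⇒ (c0=15625/64, c1=15625/64, c2=5)
[Gauss-Seidel] macro 7: S0 reads c0=15625/64 → after 1×micro: 78125/128; S1 reads c0=78125/128 → after 1×micro: 78125/128; S2 reads c0=78125/128 → after 2×micro: 4 ⇒ (c0=78125/128, c1=78125/128, c2=4)

first divergence at macro-step: 1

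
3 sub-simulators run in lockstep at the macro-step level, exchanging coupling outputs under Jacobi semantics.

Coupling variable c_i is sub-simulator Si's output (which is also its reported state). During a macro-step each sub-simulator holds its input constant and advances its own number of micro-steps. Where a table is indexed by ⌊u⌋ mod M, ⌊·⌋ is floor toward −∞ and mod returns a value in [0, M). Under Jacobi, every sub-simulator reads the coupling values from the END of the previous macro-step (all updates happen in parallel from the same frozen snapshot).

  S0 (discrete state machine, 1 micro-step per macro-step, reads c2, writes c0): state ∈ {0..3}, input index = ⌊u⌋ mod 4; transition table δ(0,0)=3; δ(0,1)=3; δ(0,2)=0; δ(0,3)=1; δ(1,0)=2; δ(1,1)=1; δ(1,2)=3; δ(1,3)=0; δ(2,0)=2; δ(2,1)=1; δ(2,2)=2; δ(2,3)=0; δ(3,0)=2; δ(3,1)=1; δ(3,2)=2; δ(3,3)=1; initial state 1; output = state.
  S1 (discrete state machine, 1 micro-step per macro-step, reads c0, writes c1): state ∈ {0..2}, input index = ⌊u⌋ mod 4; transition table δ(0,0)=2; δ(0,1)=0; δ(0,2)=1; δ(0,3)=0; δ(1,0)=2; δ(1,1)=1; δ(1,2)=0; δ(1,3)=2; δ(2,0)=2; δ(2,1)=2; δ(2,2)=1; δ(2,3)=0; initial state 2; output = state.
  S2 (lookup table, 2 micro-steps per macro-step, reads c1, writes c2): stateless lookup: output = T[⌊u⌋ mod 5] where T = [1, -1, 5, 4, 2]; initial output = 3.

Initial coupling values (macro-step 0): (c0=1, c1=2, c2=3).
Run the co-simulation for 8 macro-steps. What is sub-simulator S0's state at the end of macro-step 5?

S0 state at macro-step 5 = 1

macro 1: S0 reads c2=3 → after 1×micro: 0; S1 reads c0=1 → after 1×micro: 2; S2 reads c1=2 → after 2×micro: 5 ⇒ (c0=0, c1=2, c2=5)
macro 2: S0 reads c2=5 → after 1×micro: 3; S1 reads c0=0 → after 1×micro: 2; S2 reads c1=2 → after 2×micro: 5 ⇒ (c0=3, c1=2, c2=5)
macro 3: S0 reads c2=5 → after 1×micro: 1; S1 reads c0=3 → after 1×micro: 0; S2 reads c1=2 → after 2×micro: 5 ⇒ (c0=1, c1=0, c2=5)
macro 4: S0 reads c2=5 → after 1×micro: 1; S1 reads c0=1 → after 1×micro: 0; S2 reads c1=0 → after 2×micro: 1 ⇒ (c0=1, c1=0, c2=1)
macro 5: S0 reads c2=1 → after 1×micro: 1; S1 reads c0=1 → after 1×micro: 0; S2 reads c1=0 → after 2×micro: 1 ⇒ (c0=1, c1=0, c2=1)
macro 6: S0 reads c2=1 → after 1×micro: 1; S1 reads c0=1 → after 1×micro: 0; S2 reads c1=0 → after 2×micro: 1 ⇒ (c0=1, c1=0, c2=1)
macro 7: S0 reads c2=1 → after 1×micro: 1; S1 reads c0=1 → after 1×micro: 0; S2 reads c1=0 → after 2×micro: 1 ⇒ (c0=1, c1=0, c2=1)
macro 8: S0 reads c2=1 → after 1×micro: 1; S1 reads c0=1 → after 1×micro: 0; S2 reads c1=0 → after 2×micro: 1 ⇒ (c0=1, c1=0, c2=1)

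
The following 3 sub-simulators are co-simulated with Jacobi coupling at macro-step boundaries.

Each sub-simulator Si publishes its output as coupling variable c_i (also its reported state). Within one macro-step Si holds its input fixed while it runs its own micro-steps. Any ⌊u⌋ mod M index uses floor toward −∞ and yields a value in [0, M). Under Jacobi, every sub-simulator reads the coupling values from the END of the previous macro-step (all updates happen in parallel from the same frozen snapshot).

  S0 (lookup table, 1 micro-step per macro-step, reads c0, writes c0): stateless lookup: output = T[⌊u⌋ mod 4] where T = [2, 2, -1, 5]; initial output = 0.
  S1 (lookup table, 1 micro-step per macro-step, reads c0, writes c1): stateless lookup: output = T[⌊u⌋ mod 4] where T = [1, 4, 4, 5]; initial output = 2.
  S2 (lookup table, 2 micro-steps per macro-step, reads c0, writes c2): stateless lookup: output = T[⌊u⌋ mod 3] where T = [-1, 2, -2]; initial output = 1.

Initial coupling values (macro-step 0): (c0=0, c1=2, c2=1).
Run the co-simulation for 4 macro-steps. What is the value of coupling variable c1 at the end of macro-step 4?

c1 at macro-step 4 = 4

macro 1: S0 reads c0=0 → after 1×micro: 2; S1 reads c0=0 → after 1×micro: 1; S2 reads c0=0 → after 2×micro: -1 ⇒ (c0=2, c1=1, c2=-1)
macro 2: S0 reads c0=2 → after 1×micro: -1; S1 reads c0=2 → after 1×micro: 4; S2 reads c0=2 → after 2×micro: -2 ⇒ (c0=-1, c1=4, c2=-2)
macro 3: S0 reads c0=-1 → after 1×micro: 5; S1 reads c0=-1 → after 1×micro: 5; S2 reads c0=-1 → after 2×micro: -2 ⇒ (c0=5, c1=5, c2=-2)
macro 4: S0 reads c0=5 → after 1×micro: 2; S1 reads c0=5 → after 1×micro: 4; S2 reads c0=5 → after 2×micro: -2 ⇒ (c0=2, c1=4, c2=-2)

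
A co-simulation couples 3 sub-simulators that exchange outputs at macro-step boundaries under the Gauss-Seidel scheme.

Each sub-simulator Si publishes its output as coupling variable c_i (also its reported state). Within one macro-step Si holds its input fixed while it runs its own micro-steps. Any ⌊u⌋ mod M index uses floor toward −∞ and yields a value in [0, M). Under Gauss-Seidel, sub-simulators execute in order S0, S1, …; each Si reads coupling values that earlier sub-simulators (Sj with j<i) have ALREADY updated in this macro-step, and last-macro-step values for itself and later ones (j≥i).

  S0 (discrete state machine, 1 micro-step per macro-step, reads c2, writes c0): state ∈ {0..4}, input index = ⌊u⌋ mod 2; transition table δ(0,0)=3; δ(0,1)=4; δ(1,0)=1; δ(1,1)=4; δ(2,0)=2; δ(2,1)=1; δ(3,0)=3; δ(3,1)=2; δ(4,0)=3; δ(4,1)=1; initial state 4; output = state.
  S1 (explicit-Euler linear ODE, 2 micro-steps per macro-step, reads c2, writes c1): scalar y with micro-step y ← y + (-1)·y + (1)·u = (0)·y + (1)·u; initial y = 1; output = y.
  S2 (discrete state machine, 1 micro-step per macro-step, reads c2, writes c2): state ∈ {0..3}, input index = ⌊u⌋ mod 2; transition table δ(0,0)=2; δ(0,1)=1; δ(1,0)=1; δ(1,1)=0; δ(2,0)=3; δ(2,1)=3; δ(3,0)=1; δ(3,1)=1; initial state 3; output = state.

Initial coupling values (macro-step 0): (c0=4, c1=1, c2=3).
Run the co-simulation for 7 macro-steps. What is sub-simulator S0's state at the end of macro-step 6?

macro 1: S0 reads c2=3 → after 1×micro: 1; S1 reads c2=3 → after 2×micro: 3; S2 reads c2=3 → after 1×micro: 1 ⇒ (c0=1, c1=3, c2=1)
macro 2: S0 reads c2=1 → after 1×micro: 4; S1 reads c2=1 → after 2×micro: 1; S2 reads c2=1 → after 1×micro: 0 ⇒ (c0=4, c1=1, c2=0)
macro 3: S0 reads c2=0 → after 1×micro: 3; S1 reads c2=0 → after 2×micro: 0; S2 reads c2=0 → after 1×micro: 2 ⇒ (c0=3, c1=0, c2=2)
macro 4: S0 reads c2=2 → after 1×micro: 3; S1 reads c2=2 → after 2×micro: 2; S2 reads c2=2 → after 1×micro: 3 ⇒ (c0=3, c1=2, c2=3)
macro 5: S0 reads c2=3 → after 1×micro: 2; S1 reads c2=3 → after 2×micro: 3; S2 reads c2=3 → after 1×micro: 1 ⇒ (c0=2, c1=3, c2=1)
macro 6: S0 reads c2=1 → after 1×micro: 1; S1 reads c2=1 → after 2×micro: 1; S2 reads c2=1 → after 1×micro: 0 ⇒ (c0=1, c1=1, c2=0)
macro 7: S0 reads c2=0 → after 1×micro: 1; S1 reads c2=0 → after 2×micro: 0; S2 reads c2=0 → after 1×micro: 2 ⇒ (c0=1, c1=0, c2=2)

S0 state at macro-step 6 = 1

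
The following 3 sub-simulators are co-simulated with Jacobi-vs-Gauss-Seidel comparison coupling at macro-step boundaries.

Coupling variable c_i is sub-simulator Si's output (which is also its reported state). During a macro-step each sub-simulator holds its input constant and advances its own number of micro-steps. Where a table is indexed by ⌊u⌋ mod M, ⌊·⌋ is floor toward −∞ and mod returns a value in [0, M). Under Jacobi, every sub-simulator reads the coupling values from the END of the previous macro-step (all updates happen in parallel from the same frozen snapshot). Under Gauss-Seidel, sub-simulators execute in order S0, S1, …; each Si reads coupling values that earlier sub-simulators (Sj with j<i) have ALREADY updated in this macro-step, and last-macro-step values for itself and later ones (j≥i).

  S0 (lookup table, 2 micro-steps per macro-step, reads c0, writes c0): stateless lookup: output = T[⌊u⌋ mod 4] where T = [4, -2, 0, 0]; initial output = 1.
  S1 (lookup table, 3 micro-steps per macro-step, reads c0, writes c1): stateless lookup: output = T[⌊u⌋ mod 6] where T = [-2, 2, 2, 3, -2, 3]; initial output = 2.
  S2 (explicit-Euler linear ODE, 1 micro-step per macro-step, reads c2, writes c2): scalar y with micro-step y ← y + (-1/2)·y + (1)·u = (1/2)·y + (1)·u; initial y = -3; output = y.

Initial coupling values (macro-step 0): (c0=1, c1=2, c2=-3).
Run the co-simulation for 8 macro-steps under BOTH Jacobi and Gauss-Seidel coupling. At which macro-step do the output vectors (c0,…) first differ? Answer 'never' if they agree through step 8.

[Jacobi] macro 1: S0 reads c0=1 → after 2×micro: -2; S1 reads c0=1 → after 3×micro: 2; S2 reads c2=-3 → after 1×micro: -9/2 ⇒ (c0=-2, c1=2, c2=-9/2)
[Jacobi] macro 2: S0 reads c0=-2 → after 2×micro: 0; S1 reads c0=-2 → after 3×micro: -2; S2 reads c2=-9/2 → after 1×micro: -27/4 ⇒ (c0=0, c1=-2, c2=-27/4)
[Jacobi] macro 3: S0 reads c0=0 → after 2×micro: 4; S1 reads c0=0 → after 3×micro: -2; S2 reads c2=-27/4 → after 1×micro: -81/8 ⇒ (c0=4, c1=-2, c2=-81/8)
[Jacobi] macro 4: S0 reads c0=4 → after 2×micro: 4; S1 reads c0=4 → after 3×micro: -2; S2 reads c2=-81/8 → after 1×micro: -243/16 ⇒ (c0=4, c1=-2, c2=-243/16)
[Jacobi] macro 5: S0 reads c0=4 → after 2×micro: 4; S1 reads c0=4 → after 3×micro: -2; S2 reads c2=-243/16 → after 1×micro: -729/32 ⇒ (c0=4, c1=-2, c2=-729/32)
[Jacobi] macro 6: S0 reads c0=4 → after 2×micro: 4; S1 reads c0=4 → after 3×micro: -2; S2 reads c2=-729/32 → after 1×micro: -2187/64 ⇒ (c0=4, c1=-2, c2=-2187/64)
[Jacobi] macro 7: S0 reads c0=4 → after 2×micro: 4; S1 reads c0=4 → after 3×micro: -2; S2 reads c2=-2187/64 → after 1×micro: -6561/128 ⇒ (c0=4, c1=-2, c2=-6561/128)
[Jacobi] macro 8: S0 reads c0=4 → after 2×micro: 4; S1 reads c0=4 → after 3×micro: -2; S2 reads c2=-6561/128 → after 1×micro: -19683/256 ⇒ (c0=4, c1=-2, c2=-19683/256)
[Gauss-Seidel] macro 1: S0 reads c0=1 → after 2×micro: -2; S1 reads c0=-2 → after 3×micro: -2; S2 reads c2=-3 → after 1×micro: -9/2 ⇒ (c0=-2, c1=-2, c2=-9/2)
[Gauss-Seidel] macro 2: S0 reads c0=-2 → after 2×micro: 0; S1 reads c0=0 → after 3×micro: -2; S2 reads c2=-9/2 → after 1×micro: -27/4 ⇒ (c0=0, c1=-2, c2=-27/4)
[Gauss-Seidel] macro 3: S0 reads c0=0 → after 2×micro: 4; S1 reads c0=4 → after 3×micro: -2; S2 reads c2=-27/4 → after 1×micro: -81/8 ⇒ (c0=4, c1=-2, c2=-81/8)
[Gauss-Seidel] macro 4: S0 reads c0=4 → after 2×micro: 4; S1 reads c0=4 → after 3×micro: -2; S2 reads c2=-81/8 → after 1×micro: -243/16 ⇒ (c0=4, c1=-2, c2=-243/16)
[Gauss-Seidel] macro 5: S0 reads c0=4 → after 2×micro: 4; S1 reads c0=4 → after 3×micro: -2; S2 reads c2=-243/16 → after 1×micro: -729/32 ⇒ (c0=4, c1=-2, c2=-729/32)
[Gauss-Seidel] macro 6: S0 reads c0=4 → after 2×micro: 4; S1 reads c0=4 → after 3×micro: -2; S2 reads c2=-729/32 → after 1×micro: -2187/64 ⇒ (c0=4, c1=-2, c2=-2187/64)
[Gauss-Seidel] macro 7: S0 reads c0=4 → after 2×micro: 4; S1 reads c0=4 → after 3×micro: -2; S2 reads c2=-2187/64 → after 1×micro: -6561/128 ⇒ (c0=4, c1=-2, c2=-6561/128)
[Gauss-Seidel] macro 8: S0 reads c0=4 → after 2×micro: 4; S1 reads c0=4 → after 3×micro: -2; S2 reads c2=-6561/128 → after 1×micro: -19683/256 ⇒ (c0=4, c1=-2, c2=-19683/256)

first divergence at macro-step: 1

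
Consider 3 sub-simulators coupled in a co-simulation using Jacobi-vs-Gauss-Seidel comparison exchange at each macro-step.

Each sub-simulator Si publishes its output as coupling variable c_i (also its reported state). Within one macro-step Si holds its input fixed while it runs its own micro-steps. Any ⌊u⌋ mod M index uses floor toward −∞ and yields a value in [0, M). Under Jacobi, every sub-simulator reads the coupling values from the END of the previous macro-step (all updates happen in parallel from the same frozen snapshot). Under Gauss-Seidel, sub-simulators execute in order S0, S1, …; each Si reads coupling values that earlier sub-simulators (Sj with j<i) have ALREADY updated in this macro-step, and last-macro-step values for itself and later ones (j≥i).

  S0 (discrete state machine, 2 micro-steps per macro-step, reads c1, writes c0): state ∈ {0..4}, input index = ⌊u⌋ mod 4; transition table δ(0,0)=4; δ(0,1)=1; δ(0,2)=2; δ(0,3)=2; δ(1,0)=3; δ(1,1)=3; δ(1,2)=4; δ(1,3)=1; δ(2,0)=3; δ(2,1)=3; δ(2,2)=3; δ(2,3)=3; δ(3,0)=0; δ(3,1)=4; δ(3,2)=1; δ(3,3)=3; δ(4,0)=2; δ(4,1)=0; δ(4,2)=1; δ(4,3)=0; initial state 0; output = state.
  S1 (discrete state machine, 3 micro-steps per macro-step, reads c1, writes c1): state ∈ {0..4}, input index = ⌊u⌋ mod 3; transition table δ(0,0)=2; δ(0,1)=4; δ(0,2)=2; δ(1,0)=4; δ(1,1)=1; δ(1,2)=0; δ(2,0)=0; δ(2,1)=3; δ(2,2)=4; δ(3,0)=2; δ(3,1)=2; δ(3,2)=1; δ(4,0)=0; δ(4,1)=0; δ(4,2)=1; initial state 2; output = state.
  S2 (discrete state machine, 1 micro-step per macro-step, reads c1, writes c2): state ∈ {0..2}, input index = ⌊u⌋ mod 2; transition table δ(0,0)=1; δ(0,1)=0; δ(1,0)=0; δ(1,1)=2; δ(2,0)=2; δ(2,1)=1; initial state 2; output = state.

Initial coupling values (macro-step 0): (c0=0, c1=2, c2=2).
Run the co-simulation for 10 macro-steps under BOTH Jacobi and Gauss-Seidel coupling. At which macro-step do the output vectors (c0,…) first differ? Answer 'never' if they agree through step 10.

[Jacobi] macro 1: S0 reads c1=2 → after 2×micro: 3; S1 reads c1=2 → after 3×micro: 0; S2 reads c1=2 → after 1×micro: 2 ⇒ (c0=3, c1=0, c2=2)
[Jacobi] macro 2: S0 reads c1=0 → after 2×micro: 4; S1 reads c1=0 → after 3×micro: 2; S2 reads c1=0 → after 1×micro: 2 ⇒ (c0=4, c1=2, c2=2)
[Jacobi] macro 3: S0 reads c1=2 → after 2×micro: 4; S1 reads c1=2 → after 3×micro: 0; S2 reads c1=2 → after 1×micro: 2 ⇒ (c0=4, c1=0, c2=2)
[Jacobi] macro 4: S0 reads c1=0 → after 2×micro: 3; S1 reads c1=0 → after 3×micro: 2; S2 reads c1=0 → after 1×micro: 2 ⇒ (c0=3, c1=2, c2=2)
[Jacobi] macro 5: S0 reads c1=2 → after 2×micro: 4; S1 reads c1=2 → after 3×micro: 0; S2 reads c1=2 → after 1×micro: 2 ⇒ (c0=4, c1=0, c2=2)
[Jacobi] macro 6: S0 reads c1=0 → after 2×micro: 3; S1 reads c1=0 → after 3×micro: 2; S2 reads c1=0 → after 1×micro: 2 ⇒ (c0=3, c1=2, c2=2)
[Jacobi] macro 7: S0 reads c1=2 → after 2×micro: 4; S1 reads c1=2 → after 3×micro: 0; S2 reads c1=2 → after 1×micro: 2 ⇒ (c0=4, c1=0, c2=2)
[Jacobi] macro 8: S0 reads c1=0 → after 2×micro: 3; S1 reads c1=0 → after 3×micro: 2; S2 reads c1=0 → after 1×micro: 2 ⇒ (c0=3, c1=2, c2=2)
[Jacobi] macro 9: S0 reads c1=2 → after 2×micro: 4; S1 reads c1=2 → after 3×micro: 0; S2 reads c1=2 → after 1×micro: 2 ⇒ (c0=4, c1=0, c2=2)
[Jacobi] macro 10: S0 reads c1=0 → after 2×micro: 3; S1 reads c1=0 → after 3×micro: 2; S2 reads c1=0 → after 1×micro: 2 ⇒ (c0=3, c1=2, c2=2)
[Gauss-Seidel] macro 1: S0 reads c1=2 → after 2×micro: 3; S1 reads c1=2 → after 3×micro: 0; S2 reads c1=0 → after 1×micro: 2 ⇒ (c0=3, c1=0, c2=2)
[Gauss-Seidel] macro 2: S0 reads c1=0 → after 2×micro: 4; S1 reads c1=0 → after 3×micro: 2; S2 reads c1=2 → after 1×micro: 2 ⇒ (c0=4, c1=2, c2=2)
[Gauss-Seidel] macro 3: S0 reads c1=2 → after 2×micro: 4; S1 reads c1=2 → after 3×micro: 0; S2 reads c1=0 → after 1×micro: 2 ⇒ (c0=4, c1=0, c2=2)
[Gauss-Seidel] macro 4: S0 reads c1=0 → after 2×micro: 3; S1 reads c1=0 → after 3×micro: 2; S2 reads c1=2 → after 1×micro: 2 ⇒ (c0=3, c1=2, c2=2)
[Gauss-Seidel] macro 5: S0 reads c1=2 → after 2×micro: 4; S1 reads c1=2 → after 3×micro: 0; S2 reads c1=0 → after 1×micro: 2 ⇒ (c0=4, c1=0, c2=2)
[Gauss-Seidel] macro 6: S0 reads c1=0 → after 2×micro: 3; S1 reads c1=0 → after 3×micro: 2; S2 reads c1=2 → after 1×micro: 2 ⇒ (c0=3, c1=2, c2=2)
[Gauss-Seidel] macro 7: S0 reads c1=2 → after 2×micro: 4; S1 reads c1=2 → after 3×micro: 0; S2 reads c1=0 → after 1×micro: 2 ⇒ (c0=4, c1=0, c2=2)
[Gauss-Seidel] macro 8: S0 reads c1=0 → after 2×micro: 3; S1 reads c1=0 → after 3×micro: 2; S2 reads c1=2 → after 1×micro: 2 ⇒ (c0=3, c1=2, c2=2)
[Gauss-Seidel] macro 9: S0 reads c1=2 → after 2×micro: 4; S1 reads c1=2 → after 3×micro: 0; S2 reads c1=0 → after 1×micro: 2 ⇒ (c0=4, c1=0, c2=2)
[Gauss-Seidel] macro 10: S0 reads c1=0 → after 2×micro: 3; S1 reads c1=0 → after 3×micro: 2; S2 reads c1=2 → after 1×micro: 2 ⇒ (c0=3, c1=2, c2=2)

first divergence at macro-step: never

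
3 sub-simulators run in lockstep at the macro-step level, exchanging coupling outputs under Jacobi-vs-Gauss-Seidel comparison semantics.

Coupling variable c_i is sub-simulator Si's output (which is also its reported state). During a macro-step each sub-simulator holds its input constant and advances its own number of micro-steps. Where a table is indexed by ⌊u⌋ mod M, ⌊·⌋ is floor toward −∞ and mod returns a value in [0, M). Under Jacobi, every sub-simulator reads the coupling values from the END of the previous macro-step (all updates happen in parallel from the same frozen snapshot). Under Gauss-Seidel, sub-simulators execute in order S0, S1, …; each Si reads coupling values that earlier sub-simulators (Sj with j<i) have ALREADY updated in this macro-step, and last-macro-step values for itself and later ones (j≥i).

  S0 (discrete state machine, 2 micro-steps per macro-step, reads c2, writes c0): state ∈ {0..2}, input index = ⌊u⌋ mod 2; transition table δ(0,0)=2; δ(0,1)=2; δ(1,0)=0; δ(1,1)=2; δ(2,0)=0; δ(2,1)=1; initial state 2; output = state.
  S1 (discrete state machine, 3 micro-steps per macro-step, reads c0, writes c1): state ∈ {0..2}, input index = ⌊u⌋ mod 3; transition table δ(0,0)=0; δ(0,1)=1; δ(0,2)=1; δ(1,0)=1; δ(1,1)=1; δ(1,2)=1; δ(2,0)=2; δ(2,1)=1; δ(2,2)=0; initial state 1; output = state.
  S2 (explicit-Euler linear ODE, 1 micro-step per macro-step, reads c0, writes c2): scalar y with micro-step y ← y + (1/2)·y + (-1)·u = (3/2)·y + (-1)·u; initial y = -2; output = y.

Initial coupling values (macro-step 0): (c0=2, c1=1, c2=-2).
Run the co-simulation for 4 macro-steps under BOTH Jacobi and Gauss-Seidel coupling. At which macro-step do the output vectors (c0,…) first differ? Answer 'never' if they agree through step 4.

[Jacobi] macro 1: S0 reads c2=-2 → after 2×micro: 2; S1 reads c0=2 → after 3×micro: 1; S2 reads c0=2 → after 1×micro: -5 ⇒ (c0=2, c1=1, c2=-5)
[Jacobi] macro 2: S0 reads c2=-5 → after 2×micro: 2; S1 reads c0=2 → after 3×micro: 1; S2 reads c0=2 → after 1×micro: -19/2 ⇒ (c0=2, c1=1, c2=-19/2)
[Jacobi] macro 3: S0 reads c2=-19/2 → after 2×micro: 2; S1 reads c0=2 → after 3×micro: 1; S2 reads c0=2 → after 1×micro: -65/4 ⇒ (c0=2, c1=1, c2=-65/4)
[Jacobi] macro 4: S0 reads c2=-65/4 → after 2×micro: 2; S1 reads c0=2 → after 3×micro: 1; S2 reads c0=2 → after 1×micro: -211/8 ⇒ (c0=2, c1=1, c2=-211/8)
[Gauss-Seidel] macro 1: S0 reads c2=-2 → after 2×micro: 2; S1 reads c0=2 → after 3×micro: 1; S2 reads c0=2 → after 1×micro: -5 ⇒ (c0=2, c1=1, c2=-5)
[Gauss-Seidel] macro 2: S0 reads c2=-5 → after 2×micro: 2; S1 reads c0=2 → after 3×micro: 1; S2 reads c0=2 → after 1×micro: -19/2 ⇒ (c0=2, c1=1, c2=-19/2)
[Gauss-Seidel] macro 3: S0 reads c2=-19/2 → after 2×micro: 2; S1 reads c0=2 → after 3×micro: 1; S2 reads c0=2 → after 1×micro: -65/4 ⇒ (c0=2, c1=1, c2=-65/4)
[Gauss-Seidel] macro 4: S0 reads c2=-65/4 → after 2×micro: 2; S1 reads c0=2 → after 3×micro: 1; S2 reads c0=2 → after 1×micro: -211/8 ⇒ (c0=2, c1=1, c2=-211/8)

first divergence at macro-step: never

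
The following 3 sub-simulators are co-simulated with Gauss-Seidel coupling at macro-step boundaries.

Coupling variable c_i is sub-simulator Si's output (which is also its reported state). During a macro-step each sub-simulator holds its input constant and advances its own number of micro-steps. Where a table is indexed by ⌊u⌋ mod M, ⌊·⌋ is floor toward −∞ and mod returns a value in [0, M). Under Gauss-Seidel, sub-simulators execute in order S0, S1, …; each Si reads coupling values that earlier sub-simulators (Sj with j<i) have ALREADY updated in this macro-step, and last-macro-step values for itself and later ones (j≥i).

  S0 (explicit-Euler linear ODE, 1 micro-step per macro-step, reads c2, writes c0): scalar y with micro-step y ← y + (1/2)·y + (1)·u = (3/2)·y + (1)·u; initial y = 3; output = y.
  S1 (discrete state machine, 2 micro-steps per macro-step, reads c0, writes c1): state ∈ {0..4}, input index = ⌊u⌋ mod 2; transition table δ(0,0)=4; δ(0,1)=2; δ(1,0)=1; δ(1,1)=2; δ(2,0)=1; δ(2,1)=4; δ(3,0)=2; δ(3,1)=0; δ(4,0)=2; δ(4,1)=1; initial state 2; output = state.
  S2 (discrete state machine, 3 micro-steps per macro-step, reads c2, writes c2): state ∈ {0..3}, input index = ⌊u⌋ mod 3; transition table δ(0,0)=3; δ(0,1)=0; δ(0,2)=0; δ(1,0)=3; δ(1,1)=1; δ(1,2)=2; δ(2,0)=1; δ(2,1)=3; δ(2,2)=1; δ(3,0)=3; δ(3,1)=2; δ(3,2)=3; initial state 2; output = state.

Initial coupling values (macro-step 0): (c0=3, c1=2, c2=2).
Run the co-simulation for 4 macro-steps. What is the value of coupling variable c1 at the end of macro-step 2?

macro 1: S0 reads c2=2 → after 1×micro: 13/2; S1 reads c0=13/2 → after 2×micro: 1; S2 reads c2=2 → after 3×micro: 1 ⇒ (c0=13/2, c1=1, c2=1)
macro 2: S0 reads c2=1 → after 1×micro: 43/4; S1 reads c0=43/4 → after 2×micro: 1; S2 reads c2=1 → after 3×micro: 1 ⇒ (c0=43/4, c1=1, c2=1)
macro 3: S0 reads c2=1 → after 1×micro: 137/8; S1 reads c0=137/8 → after 2×micro: 4; S2 reads c2=1 → after 3×micro: 1 ⇒ (c0=137/8, c1=4, c2=1)
macro 4: S0 reads c2=1 → after 1×micro: 427/16; S1 reads c0=427/16 → after 2×micro: 1; S2 reads c2=1 → after 3×micro: 1 ⇒ (c0=427/16, c1=1, c2=1)

c1 at macro-step 2 = 1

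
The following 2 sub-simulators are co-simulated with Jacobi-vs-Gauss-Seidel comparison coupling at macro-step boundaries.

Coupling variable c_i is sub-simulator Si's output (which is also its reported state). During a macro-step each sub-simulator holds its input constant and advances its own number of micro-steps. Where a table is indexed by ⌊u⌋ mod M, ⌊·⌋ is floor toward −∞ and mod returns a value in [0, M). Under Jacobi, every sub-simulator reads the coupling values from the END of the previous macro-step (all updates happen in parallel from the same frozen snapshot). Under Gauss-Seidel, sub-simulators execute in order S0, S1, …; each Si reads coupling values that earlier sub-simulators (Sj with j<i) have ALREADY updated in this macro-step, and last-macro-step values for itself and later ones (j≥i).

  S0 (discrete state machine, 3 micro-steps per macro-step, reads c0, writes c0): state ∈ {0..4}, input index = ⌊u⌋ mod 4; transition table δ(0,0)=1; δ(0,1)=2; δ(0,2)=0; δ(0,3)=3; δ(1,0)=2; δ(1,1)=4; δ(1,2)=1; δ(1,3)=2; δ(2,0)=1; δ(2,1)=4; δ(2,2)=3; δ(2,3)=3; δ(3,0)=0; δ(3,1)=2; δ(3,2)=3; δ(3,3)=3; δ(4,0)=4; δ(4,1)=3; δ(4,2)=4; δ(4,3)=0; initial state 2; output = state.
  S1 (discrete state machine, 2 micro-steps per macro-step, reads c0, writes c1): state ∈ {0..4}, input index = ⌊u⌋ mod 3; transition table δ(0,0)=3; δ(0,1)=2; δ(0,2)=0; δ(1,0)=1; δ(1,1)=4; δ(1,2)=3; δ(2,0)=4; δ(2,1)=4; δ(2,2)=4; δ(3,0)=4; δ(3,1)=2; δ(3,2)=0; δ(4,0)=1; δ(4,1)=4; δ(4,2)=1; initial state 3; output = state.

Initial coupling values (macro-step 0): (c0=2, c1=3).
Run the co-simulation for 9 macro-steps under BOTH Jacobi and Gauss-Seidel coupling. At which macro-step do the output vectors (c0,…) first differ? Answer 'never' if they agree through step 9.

first divergence at macro-step: 1

[Jacobi] macro 1: S0 reads c0=2 → after 3×micro: 3; S1 reads c0=2 → after 2×micro: 0 ⇒ (c0=3, c1=0)
[Jacobi] macro 2: S0 reads c0=3 → after 3×micro: 3; S1 reads c0=3 → after 2×micro: 4 ⇒ (c0=3, c1=4)
[Jacobi] macro 3: S0 reads c0=3 → after 3×micro: 3; S1 reads c0=3 → after 2×micro: 1 ⇒ (c0=3, c1=1)
[Jacobi] macro 4: S0 reads c0=3 → after 3×micro: 3; S1 reads c0=3 → after 2×micro: 1 ⇒ (c0=3, c1=1)
[Jacobi] macro 5: S0 reads c0=3 → after 3×micro: 3; S1 reads c0=3 → after 2×micro: 1 ⇒ (c0=3, c1=1)
[Jacobi] macro 6: S0 reads c0=3 → after 3×micro: 3; S1 reads c0=3 → after 2×micro: 1 ⇒ (c0=3, c1=1)
[Jacobi] macro 7: S0 reads c0=3 → after 3×micro: 3; S1 reads c0=3 → after 2×micro: 1 ⇒ (c0=3, c1=1)
[Jacobi] macro 8: S0 reads c0=3 → after 3×micro: 3; S1 reads c0=3 → after 2×micro: 1 ⇒ (c0=3, c1=1)
[Jacobi] macro 9: S0 reads c0=3 → after 3×micro: 3; S1 reads c0=3 → after 2×micro: 1 ⇒ (c0=3, c1=1)
[Gauss-Seidel] macro 1: S0 reads c0=2 → after 3×micro: 3; S1 reads c0=3 → after 2×micro: 1 ⇒ (c0=3, c1=1)
[Gauss-Seidel] macro 2: S0 reads c0=3 → after 3×micro: 3; S1 reads c0=3 → after 2×micro: 1 ⇒ (c0=3, c1=1)
[Gauss-Seidel] macro 3: S0 reads c0=3 → after 3×micro: 3; S1 reads c0=3 → after 2×micro: 1 ⇒ (c0=3, c1=1)
[Gauss-Seidel] macro 4: S0 reads c0=3 → after 3×micro: 3; S1 reads c0=3 → after 2×micro: 1 ⇒ (c0=3, c1=1)
[Gauss-Seidel] macro 5: S0 reads c0=3 → after 3×micro: 3; S1 reads c0=3 → after 2×micro: 1 ⇒ (c0=3, c1=1)
[Gauss-Seidel] macro 6: S0 reads c0=3 → after 3×micro: 3; S1 reads c0=3 → after 2×micro: 1 ⇒ (c0=3, c1=1)
[Gauss-Seidel] macro 7: S0 reads c0=3 → after 3×micro: 3; S1 reads c0=3 → after 2×micro: 1 ⇒ (c0=3, c1=1)
[Gauss-Seidel] macro 8: S0 reads c0=3 → after 3×micro: 3; S1 reads c0=3 → after 2×micro: 1 ⇒ (c0=3, c1=1)
[Gauss-Seidel] macro 9: S0 reads c0=3 → after 3×micro: 3; S1 reads c0=3 → after 2×micro: 1 ⇒ (c0=3, c1=1)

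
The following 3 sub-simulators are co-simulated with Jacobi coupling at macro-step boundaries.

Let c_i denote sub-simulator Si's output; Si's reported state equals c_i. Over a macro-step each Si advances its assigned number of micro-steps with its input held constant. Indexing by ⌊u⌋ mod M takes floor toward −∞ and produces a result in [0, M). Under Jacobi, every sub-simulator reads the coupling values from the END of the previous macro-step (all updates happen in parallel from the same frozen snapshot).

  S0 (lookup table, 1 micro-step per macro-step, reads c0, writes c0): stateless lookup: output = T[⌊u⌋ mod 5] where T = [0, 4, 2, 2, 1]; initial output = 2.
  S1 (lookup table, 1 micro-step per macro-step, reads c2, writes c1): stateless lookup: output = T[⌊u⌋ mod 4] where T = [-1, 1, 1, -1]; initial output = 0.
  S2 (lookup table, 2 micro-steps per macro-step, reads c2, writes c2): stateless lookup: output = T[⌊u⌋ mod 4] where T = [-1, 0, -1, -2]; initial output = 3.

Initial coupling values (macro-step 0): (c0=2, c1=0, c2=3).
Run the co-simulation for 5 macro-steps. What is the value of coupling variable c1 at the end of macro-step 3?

macro 1: S0 reads c0=2 → after 1×micro: 2; S1 reads c2=3 → after 1×micro: -1; S2 reads c2=3 → after 2×micro: -2 ⇒ (c0=2, c1=-1, c2=-2)
macro 2: S0 reads c0=2 → after 1×micro: 2; S1 reads c2=-2 → after 1×micro: 1; S2 reads c2=-2 → after 2×micro: -1 ⇒ (c0=2, c1=1, c2=-1)
macro 3: S0 reads c0=2 → after 1×micro: 2; S1 reads c2=-1 → after 1×micro: -1; S2 reads c2=-1 → after 2×micro: -2 ⇒ (c0=2, c1=-1, c2=-2)
macro 4: S0 reads c0=2 → after 1×micro: 2; S1 reads c2=-2 → after 1×micro: 1; S2 reads c2=-2 → after 2×micro: -1 ⇒ (c0=2, c1=1, c2=-1)
macro 5: S0 reads c0=2 → after 1×micro: 2; S1 reads c2=-1 → after 1×micro: -1; S2 reads c2=-1 → after 2×micro: -2 ⇒ (c0=2, c1=-1, c2=-2)

c1 at macro-step 3 = -1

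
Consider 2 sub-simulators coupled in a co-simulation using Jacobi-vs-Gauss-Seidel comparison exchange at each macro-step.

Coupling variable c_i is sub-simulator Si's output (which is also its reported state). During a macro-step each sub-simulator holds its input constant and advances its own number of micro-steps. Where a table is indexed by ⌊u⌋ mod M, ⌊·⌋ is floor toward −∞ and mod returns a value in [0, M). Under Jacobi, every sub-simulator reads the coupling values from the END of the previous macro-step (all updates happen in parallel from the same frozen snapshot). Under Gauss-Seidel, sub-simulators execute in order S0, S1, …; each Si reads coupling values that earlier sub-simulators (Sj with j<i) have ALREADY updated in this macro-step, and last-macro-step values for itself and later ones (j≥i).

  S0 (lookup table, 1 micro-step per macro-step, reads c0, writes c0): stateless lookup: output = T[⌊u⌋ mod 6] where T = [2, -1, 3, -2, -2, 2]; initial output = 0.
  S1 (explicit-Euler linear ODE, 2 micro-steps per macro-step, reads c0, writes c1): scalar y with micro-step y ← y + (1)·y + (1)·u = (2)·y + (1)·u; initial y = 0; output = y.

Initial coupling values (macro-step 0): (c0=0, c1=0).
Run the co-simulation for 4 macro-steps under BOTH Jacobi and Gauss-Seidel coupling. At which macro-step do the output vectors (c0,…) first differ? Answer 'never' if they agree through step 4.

first divergence at macro-step: 1

[Jacobi] macro 1: S0 reads c0=0 → after 1×micro: 2; S1 reads c0=0 → after 2×micro: 0 ⇒ (c0=2, c1=0)
[Jacobi] macro 2: S0 reads c0=2 → after 1×micro: 3; S1 reads c0=2 → after 2×micro: 6 ⇒ (c0=3, c1=6)
[Jacobi] macro 3: S0 reads c0=3 → after 1×micro: -2; S1 reads c0=3 → after 2×micro: 33 ⇒ (c0=-2, c1=33)
[Jacobi] macro 4: S0 reads c0=-2 → after 1×micro: -2; S1 reads c0=-2 → after 2×micro: 126 ⇒ (c0=-2, c1=126)
[Gauss-Seidel] macro 1: S0 reads c0=0 → after 1×micro: 2; S1 reads c0=2 → after 2×micro: 6 ⇒ (c0=2, c1=6)
[Gauss-Seidel] macro 2: S0 reads c0=2 → after 1×micro: 3; S1 reads c0=3 → after 2×micro: 33 ⇒ (c0=3, c1=33)
[Gauss-Seidel] macro 3: S0 reads c0=3 → after 1×micro: -2; S1 reads c0=-2 → after 2×micro: 126 ⇒ (c0=-2, c1=126)
[Gauss-Seidel] macro 4: S0 reads c0=-2 → after 1×micro: -2; S1 reads c0=-2 → after 2×micro: 498 ⇒ (c0=-2, c1=498)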